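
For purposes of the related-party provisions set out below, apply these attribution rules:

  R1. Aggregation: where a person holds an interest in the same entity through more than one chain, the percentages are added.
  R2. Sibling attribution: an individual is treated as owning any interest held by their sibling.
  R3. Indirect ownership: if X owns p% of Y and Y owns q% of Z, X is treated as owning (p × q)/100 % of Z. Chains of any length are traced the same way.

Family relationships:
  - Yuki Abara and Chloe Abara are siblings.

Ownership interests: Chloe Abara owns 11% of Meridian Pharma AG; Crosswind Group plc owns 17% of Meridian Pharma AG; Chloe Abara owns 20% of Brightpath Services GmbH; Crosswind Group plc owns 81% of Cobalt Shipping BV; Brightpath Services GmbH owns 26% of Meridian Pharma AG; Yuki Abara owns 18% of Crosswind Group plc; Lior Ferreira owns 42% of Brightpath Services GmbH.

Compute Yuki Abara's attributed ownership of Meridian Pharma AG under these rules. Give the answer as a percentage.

19.26%

By sibling attribution (R2), Yuki Abara is treated as owning Chloe Abara's 20% interest in Brightpath Services GmbH.
By sibling attribution (R2), Yuki Abara is treated as owning Chloe Abara's 11% interest in Meridian Pharma AG.
Chain via Crosswind Group plc (R3): 18% × 17% = 3.06% of Meridian Pharma AG.
Chain via Brightpath Services GmbH (R3): 20% × 26% = 5.2% of Meridian Pharma AG.
Direct interest in Meridian Pharma AG: 11%.
Aggregating (R1): 3.06% + 5.2% + 11% = 19.26%.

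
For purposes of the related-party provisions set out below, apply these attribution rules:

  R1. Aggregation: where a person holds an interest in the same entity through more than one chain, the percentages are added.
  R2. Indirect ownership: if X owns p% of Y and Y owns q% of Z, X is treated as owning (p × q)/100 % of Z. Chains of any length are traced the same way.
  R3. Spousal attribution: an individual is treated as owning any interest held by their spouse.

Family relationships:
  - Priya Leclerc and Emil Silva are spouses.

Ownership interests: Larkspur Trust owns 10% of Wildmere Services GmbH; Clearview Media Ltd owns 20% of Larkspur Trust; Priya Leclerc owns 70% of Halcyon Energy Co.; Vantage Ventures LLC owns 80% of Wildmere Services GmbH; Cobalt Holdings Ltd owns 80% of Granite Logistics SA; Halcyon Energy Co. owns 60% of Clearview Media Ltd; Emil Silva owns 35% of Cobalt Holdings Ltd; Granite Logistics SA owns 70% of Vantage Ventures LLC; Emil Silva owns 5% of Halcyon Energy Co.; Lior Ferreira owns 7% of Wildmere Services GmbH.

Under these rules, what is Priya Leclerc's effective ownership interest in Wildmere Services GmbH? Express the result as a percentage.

By spousal attribution (R3), Priya Leclerc is treated as also owning Emil Silva's interest in Halcyon Energy Co, giving 70% + 5% = 75%.
By spousal attribution (R3), Priya Leclerc is treated as owning Emil Silva's 35% interest in Cobalt Holdings Ltd.
Chain via Halcyon Energy Co. → Clearview Media Ltd → Larkspur Trust (R2): 75% × 60% × 20% × 10% = 0.9% of Wildmere Services GmbH.
Chain via Cobalt Holdings Ltd → Granite Logistics SA → Vantage Ventures LLC (R2): 35% × 80% × 70% × 80% = 15.68% of Wildmere Services GmbH.
Aggregating (R1): 0.9% + 15.68% = 16.58%.

16.58%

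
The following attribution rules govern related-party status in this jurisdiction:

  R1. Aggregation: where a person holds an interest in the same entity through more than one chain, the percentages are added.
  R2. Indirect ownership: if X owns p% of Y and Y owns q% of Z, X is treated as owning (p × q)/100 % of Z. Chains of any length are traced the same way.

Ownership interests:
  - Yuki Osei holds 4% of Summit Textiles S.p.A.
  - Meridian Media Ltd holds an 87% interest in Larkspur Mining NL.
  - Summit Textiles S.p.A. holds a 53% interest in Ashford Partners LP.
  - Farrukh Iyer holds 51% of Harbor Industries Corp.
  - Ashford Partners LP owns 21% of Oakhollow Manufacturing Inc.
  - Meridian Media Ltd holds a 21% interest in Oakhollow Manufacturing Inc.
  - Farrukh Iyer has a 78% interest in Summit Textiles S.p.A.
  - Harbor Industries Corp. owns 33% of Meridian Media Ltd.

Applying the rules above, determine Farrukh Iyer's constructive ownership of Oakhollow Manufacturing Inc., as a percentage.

12.2157%

Chain via Harbor Industries Corp. → Meridian Media Ltd (R2): 51% × 33% × 21% = 3.5343% of Oakhollow Manufacturing Inc.
Chain via Summit Textiles S.p.A. → Ashford Partners LP (R2): 78% × 53% × 21% = 8.6814% of Oakhollow Manufacturing Inc.
Aggregating (R1): 3.5343% + 8.6814% = 12.2157%.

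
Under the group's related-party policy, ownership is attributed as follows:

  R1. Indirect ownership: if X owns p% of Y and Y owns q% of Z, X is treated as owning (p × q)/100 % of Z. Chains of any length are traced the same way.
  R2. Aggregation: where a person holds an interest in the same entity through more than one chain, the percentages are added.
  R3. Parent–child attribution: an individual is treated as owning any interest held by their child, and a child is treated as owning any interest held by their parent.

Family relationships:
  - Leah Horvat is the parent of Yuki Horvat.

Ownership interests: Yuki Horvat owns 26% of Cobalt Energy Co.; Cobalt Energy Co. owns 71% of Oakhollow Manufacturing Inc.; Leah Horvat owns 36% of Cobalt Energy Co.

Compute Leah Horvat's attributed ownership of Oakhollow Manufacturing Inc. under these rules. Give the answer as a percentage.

44.02%

By parent–child attribution (R3), Leah Horvat is treated as also owning Yuki Horvat's interest in Cobalt Energy Co, giving 36% + 26% = 62%.
Chain via Cobalt Energy Co. (R1): 62% × 71% = 44.02% of Oakhollow Manufacturing Inc.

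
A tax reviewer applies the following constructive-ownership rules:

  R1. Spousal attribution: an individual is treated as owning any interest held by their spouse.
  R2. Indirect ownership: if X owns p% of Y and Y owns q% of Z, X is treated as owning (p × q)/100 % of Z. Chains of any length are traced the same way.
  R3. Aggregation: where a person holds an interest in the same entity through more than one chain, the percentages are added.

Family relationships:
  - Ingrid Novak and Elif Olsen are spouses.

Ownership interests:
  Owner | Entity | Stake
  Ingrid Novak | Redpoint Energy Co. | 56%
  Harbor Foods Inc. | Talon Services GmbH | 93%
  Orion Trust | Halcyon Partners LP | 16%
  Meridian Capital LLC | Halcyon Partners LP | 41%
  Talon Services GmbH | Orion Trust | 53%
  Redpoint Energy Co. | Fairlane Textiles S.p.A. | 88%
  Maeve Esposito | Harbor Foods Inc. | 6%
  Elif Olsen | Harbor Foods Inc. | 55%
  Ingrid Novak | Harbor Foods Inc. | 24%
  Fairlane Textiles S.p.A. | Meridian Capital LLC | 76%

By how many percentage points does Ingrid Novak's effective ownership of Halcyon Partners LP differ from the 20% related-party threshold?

By spousal attribution (R1), Ingrid Novak is treated as also owning Elif Olsen's interest in Harbor Foods Inc, giving 24% + 55% = 79%.
Chain via Harbor Foods Inc. → Talon Services GmbH → Orion Trust (R2): 79% × 93% × 53% × 16% = 6.230256% of Halcyon Partners LP.
Chain via Redpoint Energy Co. → Fairlane Textiles S.p.A. → Meridian Capital LLC (R2): 56% × 88% × 76% × 41% = 15.355648% of Halcyon Partners LP.
Aggregating (R3): 6.230256% + 15.355648% = 21.585904%.
21.585904% exceeds the 20% threshold by 1.585904 percentage points.

1.585904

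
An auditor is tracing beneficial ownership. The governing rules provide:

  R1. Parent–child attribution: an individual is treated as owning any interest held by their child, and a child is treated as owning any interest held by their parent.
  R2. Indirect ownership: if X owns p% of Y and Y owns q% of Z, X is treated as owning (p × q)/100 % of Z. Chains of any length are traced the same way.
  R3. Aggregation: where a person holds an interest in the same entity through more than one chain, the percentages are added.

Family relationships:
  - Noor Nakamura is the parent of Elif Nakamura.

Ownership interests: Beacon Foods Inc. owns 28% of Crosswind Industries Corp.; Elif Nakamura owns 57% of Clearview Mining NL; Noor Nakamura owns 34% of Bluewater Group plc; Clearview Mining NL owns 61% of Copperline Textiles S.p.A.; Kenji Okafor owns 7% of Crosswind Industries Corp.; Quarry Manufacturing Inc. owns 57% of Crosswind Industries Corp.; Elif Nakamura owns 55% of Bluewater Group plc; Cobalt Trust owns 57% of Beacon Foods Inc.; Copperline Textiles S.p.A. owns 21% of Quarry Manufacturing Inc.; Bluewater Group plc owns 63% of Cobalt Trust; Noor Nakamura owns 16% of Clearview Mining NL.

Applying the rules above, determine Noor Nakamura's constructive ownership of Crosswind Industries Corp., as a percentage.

14.279013%

By parent–child attribution (R1), Noor Nakamura is treated as also owning Elif Nakamura's interest in Bluewater Group plc, giving 34% + 55% = 89%.
By parent–child attribution (R1), Noor Nakamura is treated as also owning Elif Nakamura's interest in Clearview Mining NL, giving 16% + 57% = 73%.
Chain via Bluewater Group plc → Cobalt Trust → Beacon Foods Inc. (R2): 89% × 63% × 57% × 28% = 8.948772% of Crosswind Industries Corp.
Chain via Clearview Mining NL → Copperline Textiles S.p.A. → Quarry Manufacturing Inc. (R2): 73% × 61% × 21% × 57% = 5.330241% of Crosswind Industries Corp.
Aggregating (R3): 8.948772% + 5.330241% = 14.279013%.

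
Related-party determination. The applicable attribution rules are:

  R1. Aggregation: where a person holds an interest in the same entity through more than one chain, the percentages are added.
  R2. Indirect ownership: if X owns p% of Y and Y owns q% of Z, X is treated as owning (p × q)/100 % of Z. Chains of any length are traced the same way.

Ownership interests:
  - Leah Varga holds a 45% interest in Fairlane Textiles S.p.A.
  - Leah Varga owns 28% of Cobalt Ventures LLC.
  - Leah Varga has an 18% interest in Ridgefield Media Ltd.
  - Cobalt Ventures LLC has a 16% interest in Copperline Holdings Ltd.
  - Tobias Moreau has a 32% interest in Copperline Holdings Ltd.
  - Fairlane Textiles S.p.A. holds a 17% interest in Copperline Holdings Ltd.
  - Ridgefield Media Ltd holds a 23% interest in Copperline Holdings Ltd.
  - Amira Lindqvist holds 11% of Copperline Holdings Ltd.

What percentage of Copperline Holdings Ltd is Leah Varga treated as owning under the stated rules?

Chain via Ridgefield Media Ltd (R2): 18% × 23% = 4.14% of Copperline Holdings Ltd.
Chain via Cobalt Ventures LLC (R2): 28% × 16% = 4.48% of Copperline Holdings Ltd.
Chain via Fairlane Textiles S.p.A. (R2): 45% × 17% = 7.65% of Copperline Holdings Ltd.
Aggregating (R1): 4.14% + 4.48% + 7.65% = 16.27%.

16.27%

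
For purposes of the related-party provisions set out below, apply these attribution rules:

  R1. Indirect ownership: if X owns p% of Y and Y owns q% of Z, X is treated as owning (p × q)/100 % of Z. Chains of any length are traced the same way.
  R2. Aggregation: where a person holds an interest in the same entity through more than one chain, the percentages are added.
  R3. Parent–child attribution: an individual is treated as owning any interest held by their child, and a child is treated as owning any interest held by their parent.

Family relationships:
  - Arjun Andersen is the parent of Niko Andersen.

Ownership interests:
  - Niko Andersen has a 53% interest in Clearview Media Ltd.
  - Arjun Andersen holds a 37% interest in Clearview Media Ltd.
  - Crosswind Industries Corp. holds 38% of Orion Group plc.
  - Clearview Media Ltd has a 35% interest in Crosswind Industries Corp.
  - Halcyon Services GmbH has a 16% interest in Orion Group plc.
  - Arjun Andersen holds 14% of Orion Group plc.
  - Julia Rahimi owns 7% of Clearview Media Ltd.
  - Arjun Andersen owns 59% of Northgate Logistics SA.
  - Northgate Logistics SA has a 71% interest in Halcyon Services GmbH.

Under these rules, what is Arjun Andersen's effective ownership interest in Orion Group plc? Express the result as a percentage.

32.6724%

By parent–child attribution (R3), Arjun Andersen is treated as also owning Niko Andersen's interest in Clearview Media Ltd, giving 37% + 53% = 90%.
Chain via Northgate Logistics SA → Halcyon Services GmbH (R1): 59% × 71% × 16% = 6.7024% of Orion Group plc.
Chain via Clearview Media Ltd → Crosswind Industries Corp. (R1): 90% × 35% × 38% = 11.97% of Orion Group plc.
Direct interest in Orion Group plc: 14%.
Aggregating (R2): 6.7024% + 11.97% + 14% = 32.6724%.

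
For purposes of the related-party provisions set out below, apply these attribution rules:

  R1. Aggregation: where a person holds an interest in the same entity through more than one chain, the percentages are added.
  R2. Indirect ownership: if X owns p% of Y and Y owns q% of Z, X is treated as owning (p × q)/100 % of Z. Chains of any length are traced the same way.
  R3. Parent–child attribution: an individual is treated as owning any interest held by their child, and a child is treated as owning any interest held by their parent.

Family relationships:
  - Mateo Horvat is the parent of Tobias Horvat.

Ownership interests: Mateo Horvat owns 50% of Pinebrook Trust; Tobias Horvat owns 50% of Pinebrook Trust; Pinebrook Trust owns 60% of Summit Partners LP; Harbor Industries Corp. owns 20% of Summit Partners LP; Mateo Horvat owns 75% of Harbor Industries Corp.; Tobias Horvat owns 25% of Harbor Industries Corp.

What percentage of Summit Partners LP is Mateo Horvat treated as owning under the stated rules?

80%

By parent–child attribution (R3), Mateo Horvat is treated as also owning Tobias Horvat's interest in Pinebrook Trust, giving 50% + 50% = 100%.
By parent–child attribution (R3), Mateo Horvat is treated as also owning Tobias Horvat's interest in Harbor Industries Corp, giving 75% + 25% = 100%.
Chain via Pinebrook Trust (R2): 100% × 60% = 60% of Summit Partners LP.
Chain via Harbor Industries Corp. (R2): 100% × 20% = 20% of Summit Partners LP.
Aggregating (R1): 60% + 20% = 80%.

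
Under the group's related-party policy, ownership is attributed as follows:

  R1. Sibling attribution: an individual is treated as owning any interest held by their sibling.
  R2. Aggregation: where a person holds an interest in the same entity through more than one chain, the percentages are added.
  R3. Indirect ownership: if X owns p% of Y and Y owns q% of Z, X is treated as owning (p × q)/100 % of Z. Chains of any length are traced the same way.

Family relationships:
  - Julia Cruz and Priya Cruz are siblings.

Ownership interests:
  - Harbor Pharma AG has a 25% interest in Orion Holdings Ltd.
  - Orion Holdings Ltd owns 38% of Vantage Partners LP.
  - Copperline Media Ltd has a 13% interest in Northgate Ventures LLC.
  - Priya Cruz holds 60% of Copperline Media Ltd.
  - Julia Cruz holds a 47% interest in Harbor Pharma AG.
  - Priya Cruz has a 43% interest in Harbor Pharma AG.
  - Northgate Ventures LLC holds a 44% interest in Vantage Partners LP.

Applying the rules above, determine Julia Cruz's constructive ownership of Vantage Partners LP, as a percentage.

11.982%

By sibling attribution (R1), Julia Cruz is treated as also owning Priya Cruz's interest in Harbor Pharma AG, giving 47% + 43% = 90%.
By sibling attribution (R1), Julia Cruz is treated as owning Priya Cruz's 60% interest in Copperline Media Ltd.
Chain via Harbor Pharma AG → Orion Holdings Ltd (R3): 90% × 25% × 38% = 8.55% of Vantage Partners LP.
Chain via Copperline Media Ltd → Northgate Ventures LLC (R3): 60% × 13% × 44% = 3.432% of Vantage Partners LP.
Aggregating (R2): 8.55% + 3.432% = 11.982%.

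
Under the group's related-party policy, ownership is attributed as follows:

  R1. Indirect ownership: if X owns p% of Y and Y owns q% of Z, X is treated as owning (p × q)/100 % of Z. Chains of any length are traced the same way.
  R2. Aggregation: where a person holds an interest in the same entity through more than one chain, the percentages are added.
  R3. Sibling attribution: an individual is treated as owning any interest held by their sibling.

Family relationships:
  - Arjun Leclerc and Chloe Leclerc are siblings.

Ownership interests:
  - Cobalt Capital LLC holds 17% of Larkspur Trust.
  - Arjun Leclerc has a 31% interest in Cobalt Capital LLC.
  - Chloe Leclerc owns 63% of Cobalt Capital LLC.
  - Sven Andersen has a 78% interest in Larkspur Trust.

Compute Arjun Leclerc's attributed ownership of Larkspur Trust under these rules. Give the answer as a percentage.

By sibling attribution (R3), Arjun Leclerc is treated as also owning Chloe Leclerc's interest in Cobalt Capital LLC, giving 31% + 63% = 94%.
Chain via Cobalt Capital LLC (R1): 94% × 17% = 15.98% of Larkspur Trust.

15.98%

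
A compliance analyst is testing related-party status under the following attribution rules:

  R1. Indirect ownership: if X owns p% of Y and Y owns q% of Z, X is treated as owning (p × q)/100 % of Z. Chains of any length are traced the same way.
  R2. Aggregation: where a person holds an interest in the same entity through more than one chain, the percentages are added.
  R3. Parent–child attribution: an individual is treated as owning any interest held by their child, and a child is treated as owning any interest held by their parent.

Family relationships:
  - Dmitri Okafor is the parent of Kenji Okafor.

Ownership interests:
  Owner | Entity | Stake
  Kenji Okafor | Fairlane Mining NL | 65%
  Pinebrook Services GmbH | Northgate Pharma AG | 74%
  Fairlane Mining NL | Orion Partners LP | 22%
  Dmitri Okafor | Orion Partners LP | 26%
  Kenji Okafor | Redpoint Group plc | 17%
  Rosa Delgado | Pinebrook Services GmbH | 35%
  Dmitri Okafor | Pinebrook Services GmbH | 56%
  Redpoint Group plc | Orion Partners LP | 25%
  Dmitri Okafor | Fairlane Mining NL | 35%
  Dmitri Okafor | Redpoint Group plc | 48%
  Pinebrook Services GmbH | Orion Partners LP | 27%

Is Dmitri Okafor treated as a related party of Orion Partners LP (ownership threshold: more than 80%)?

No

By parent–child attribution (R3), Dmitri Okafor is treated as also owning Kenji Okafor's interest in Fairlane Mining NL, giving 35% + 65% = 100%.
By parent–child attribution (R3), Dmitri Okafor is treated as also owning Kenji Okafor's interest in Redpoint Group plc, giving 48% + 17% = 65%.
Chain via Pinebrook Services GmbH (R1): 56% × 27% = 15.12% of Orion Partners LP.
Chain via Fairlane Mining NL (R1): 100% × 22% = 22% of Orion Partners LP.
Chain via Redpoint Group plc (R1): 65% × 25% = 16.25% of Orion Partners LP.
Direct interest in Orion Partners LP: 26%.
Aggregating (R2): 15.12% + 22% + 16.25% + 26% = 79.37%.
79.37% does not exceed the 80% threshold, so Dmitri is not a related party to Orion Partners LP.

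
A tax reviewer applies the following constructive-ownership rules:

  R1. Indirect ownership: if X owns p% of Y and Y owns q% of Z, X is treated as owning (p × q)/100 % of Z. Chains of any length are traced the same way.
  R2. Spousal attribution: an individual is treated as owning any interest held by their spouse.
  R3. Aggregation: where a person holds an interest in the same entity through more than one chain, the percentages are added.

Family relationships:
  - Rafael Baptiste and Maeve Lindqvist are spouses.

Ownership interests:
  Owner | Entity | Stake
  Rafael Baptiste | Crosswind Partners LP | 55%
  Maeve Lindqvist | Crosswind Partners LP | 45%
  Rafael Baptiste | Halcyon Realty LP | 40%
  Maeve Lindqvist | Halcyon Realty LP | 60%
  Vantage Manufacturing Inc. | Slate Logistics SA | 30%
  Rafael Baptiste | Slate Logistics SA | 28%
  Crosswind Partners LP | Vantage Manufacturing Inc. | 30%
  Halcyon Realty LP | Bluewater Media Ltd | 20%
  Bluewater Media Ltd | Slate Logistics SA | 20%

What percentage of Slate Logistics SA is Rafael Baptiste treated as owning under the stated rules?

41%

By spousal attribution (R2), Rafael Baptiste is treated as also owning Maeve Lindqvist's interest in Crosswind Partners LP, giving 55% + 45% = 100%.
By spousal attribution (R2), Rafael Baptiste is treated as also owning Maeve Lindqvist's interest in Halcyon Realty LP, giving 40% + 60% = 100%.
Chain via Crosswind Partners LP → Vantage Manufacturing Inc. (R1): 100% × 30% × 30% = 9% of Slate Logistics SA.
Chain via Halcyon Realty LP → Bluewater Media Ltd (R1): 100% × 20% × 20% = 4% of Slate Logistics SA.
Direct interest in Slate Logistics SA: 28%.
Aggregating (R3): 9% + 4% + 28% = 41%.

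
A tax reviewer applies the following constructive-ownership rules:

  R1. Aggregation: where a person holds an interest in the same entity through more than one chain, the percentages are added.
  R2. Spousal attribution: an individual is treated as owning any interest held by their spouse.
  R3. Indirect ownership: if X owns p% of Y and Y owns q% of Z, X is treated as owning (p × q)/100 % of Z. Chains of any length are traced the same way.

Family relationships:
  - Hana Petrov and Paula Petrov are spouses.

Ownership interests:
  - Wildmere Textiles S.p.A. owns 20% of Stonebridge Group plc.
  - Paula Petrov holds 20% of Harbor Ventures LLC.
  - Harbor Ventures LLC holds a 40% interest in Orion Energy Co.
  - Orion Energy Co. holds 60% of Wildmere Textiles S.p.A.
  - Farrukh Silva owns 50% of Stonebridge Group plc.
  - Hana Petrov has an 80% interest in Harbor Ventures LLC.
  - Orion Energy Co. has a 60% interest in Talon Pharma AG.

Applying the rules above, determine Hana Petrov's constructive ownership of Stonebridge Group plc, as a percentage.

4.8%

By spousal attribution (R2), Hana Petrov is treated as also owning Paula Petrov's interest in Harbor Ventures LLC, giving 80% + 20% = 100%.
Chain via Harbor Ventures LLC → Orion Energy Co. → Wildmere Textiles S.p.A. (R3): 100% × 40% × 60% × 20% = 4.8% of Stonebridge Group plc.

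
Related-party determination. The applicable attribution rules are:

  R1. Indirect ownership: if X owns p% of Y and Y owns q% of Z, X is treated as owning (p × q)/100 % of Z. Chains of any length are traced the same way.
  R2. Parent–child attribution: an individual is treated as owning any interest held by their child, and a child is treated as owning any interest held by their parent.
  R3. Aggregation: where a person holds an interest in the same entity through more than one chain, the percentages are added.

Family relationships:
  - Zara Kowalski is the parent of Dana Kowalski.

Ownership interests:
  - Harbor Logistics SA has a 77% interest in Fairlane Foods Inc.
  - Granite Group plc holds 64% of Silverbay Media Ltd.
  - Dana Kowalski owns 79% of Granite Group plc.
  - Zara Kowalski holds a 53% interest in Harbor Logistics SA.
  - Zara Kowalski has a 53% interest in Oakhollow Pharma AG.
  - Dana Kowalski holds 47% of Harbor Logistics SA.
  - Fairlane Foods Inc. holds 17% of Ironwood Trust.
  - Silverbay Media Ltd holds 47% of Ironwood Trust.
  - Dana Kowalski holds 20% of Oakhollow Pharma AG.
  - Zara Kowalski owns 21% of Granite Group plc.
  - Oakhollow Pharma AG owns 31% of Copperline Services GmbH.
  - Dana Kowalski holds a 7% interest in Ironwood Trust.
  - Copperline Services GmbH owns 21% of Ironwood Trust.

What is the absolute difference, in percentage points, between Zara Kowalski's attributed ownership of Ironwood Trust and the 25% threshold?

29.9223

By parent–child attribution (R2), Zara Kowalski is treated as also owning Dana Kowalski's interest in Granite Group plc, giving 21% + 79% = 100%.
By parent–child attribution (R2), Zara Kowalski is treated as also owning Dana Kowalski's interest in Oakhollow Pharma AG, giving 53% + 20% = 73%.
By parent–child attribution (R2), Zara Kowalski is treated as also owning Dana Kowalski's interest in Harbor Logistics SA, giving 53% + 47% = 100%.
By parent–child attribution (R2), Zara Kowalski is treated as owning Dana Kowalski's 7% interest in Ironwood Trust.
Chain via Granite Group plc → Silverbay Media Ltd (R1): 100% × 64% × 47% = 30.08% of Ironwood Trust.
Chain via Oakhollow Pharma AG → Copperline Services GmbH (R1): 73% × 31% × 21% = 4.7523% of Ironwood Trust.
Chain via Harbor Logistics SA → Fairlane Foods Inc. (R1): 100% × 77% × 17% = 13.09% of Ironwood Trust.
Direct interest in Ironwood Trust: 7%.
Aggregating (R3): 30.08% + 4.7523% + 13.09% + 7% = 54.9223%.
54.9223% exceeds the 25% threshold by 29.9223 percentage points.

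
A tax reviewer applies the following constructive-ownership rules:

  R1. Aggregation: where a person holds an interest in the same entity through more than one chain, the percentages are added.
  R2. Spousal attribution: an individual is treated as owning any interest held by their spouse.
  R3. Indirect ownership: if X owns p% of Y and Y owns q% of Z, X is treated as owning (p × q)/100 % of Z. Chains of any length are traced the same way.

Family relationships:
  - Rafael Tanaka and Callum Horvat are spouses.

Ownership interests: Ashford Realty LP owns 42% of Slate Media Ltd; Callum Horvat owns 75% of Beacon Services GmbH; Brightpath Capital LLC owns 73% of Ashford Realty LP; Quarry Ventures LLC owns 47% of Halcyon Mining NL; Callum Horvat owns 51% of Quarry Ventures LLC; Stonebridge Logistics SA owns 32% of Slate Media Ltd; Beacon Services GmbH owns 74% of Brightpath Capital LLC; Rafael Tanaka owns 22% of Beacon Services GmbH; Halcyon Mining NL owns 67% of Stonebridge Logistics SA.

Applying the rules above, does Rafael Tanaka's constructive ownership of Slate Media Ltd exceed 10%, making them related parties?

Yes

By spousal attribution (R2), Rafael Tanaka is treated as also owning Callum Horvat's interest in Beacon Services GmbH, giving 22% + 75% = 97%.
By spousal attribution (R2), Rafael Tanaka is treated as owning Callum Horvat's 51% interest in Quarry Ventures LLC.
Chain via Beacon Services GmbH → Brightpath Capital LLC → Ashford Realty LP (R3): 97% × 74% × 73% × 42% = 22.007748% of Slate Media Ltd.
Chain via Quarry Ventures LLC → Halcyon Mining NL → Stonebridge Logistics SA (R3): 51% × 47% × 67% × 32% = 5.139168% of Slate Media Ltd.
Aggregating (R1): 22.007748% + 5.139168% = 27.146916%.
27.146916% exceeds the 10% threshold, so Rafael is a related party to Slate Media Ltd.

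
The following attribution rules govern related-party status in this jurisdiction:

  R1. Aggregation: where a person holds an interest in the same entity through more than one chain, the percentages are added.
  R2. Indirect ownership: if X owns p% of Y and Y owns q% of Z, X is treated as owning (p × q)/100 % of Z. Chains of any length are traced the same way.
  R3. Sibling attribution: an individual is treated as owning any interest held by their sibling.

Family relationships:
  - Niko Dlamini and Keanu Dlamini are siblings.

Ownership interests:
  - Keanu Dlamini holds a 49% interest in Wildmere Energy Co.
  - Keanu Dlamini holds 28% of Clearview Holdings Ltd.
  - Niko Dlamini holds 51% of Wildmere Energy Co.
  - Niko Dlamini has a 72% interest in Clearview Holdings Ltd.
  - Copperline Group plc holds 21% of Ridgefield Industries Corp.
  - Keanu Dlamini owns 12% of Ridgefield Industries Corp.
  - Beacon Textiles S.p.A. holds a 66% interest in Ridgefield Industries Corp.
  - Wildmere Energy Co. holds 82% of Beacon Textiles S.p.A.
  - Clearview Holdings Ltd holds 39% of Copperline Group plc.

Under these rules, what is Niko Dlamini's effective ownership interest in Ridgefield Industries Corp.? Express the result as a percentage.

74.31%

By sibling attribution (R3), Niko Dlamini is treated as also owning Keanu Dlamini's interest in Wildmere Energy Co, giving 51% + 49% = 100%.
By sibling attribution (R3), Niko Dlamini is treated as also owning Keanu Dlamini's interest in Clearview Holdings Ltd, giving 72% + 28% = 100%.
By sibling attribution (R3), Niko Dlamini is treated as owning Keanu Dlamini's 12% interest in Ridgefield Industries Corp.
Chain via Wildmere Energy Co. → Beacon Textiles S.p.A. (R2): 100% × 82% × 66% = 54.12% of Ridgefield Industries Corp.
Chain via Clearview Holdings Ltd → Copperline Group plc (R2): 100% × 39% × 21% = 8.19% of Ridgefield Industries Corp.
Direct interest in Ridgefield Industries Corp: 12%.
Aggregating (R1): 54.12% + 8.19% + 12% = 74.31%.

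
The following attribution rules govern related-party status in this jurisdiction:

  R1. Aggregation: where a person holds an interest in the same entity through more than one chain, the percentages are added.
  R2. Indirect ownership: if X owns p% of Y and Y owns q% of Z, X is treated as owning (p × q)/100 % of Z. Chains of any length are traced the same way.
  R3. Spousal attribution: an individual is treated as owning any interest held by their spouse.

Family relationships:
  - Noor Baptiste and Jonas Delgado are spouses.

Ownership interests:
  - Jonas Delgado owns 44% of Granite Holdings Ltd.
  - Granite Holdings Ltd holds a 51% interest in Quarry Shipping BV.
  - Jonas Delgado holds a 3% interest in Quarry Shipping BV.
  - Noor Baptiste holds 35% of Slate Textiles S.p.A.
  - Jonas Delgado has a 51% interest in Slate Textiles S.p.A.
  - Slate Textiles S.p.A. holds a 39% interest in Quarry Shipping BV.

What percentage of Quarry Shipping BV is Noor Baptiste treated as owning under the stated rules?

By spousal attribution (R3), Noor Baptiste is treated as also owning Jonas Delgado's interest in Slate Textiles S.p.A, giving 35% + 51% = 86%.
By spousal attribution (R3), Noor Baptiste is treated as owning Jonas Delgado's 44% interest in Granite Holdings Ltd.
By spousal attribution (R3), Noor Baptiste is treated as owning Jonas Delgado's 3% interest in Quarry Shipping BV.
Chain via Slate Textiles S.p.A. (R2): 86% × 39% = 33.54% of Quarry Shipping BV.
Chain via Granite Holdings Ltd (R2): 44% × 51% = 22.44% of Quarry Shipping BV.
Direct interest in Quarry Shipping BV: 3%.
Aggregating (R1): 33.54% + 22.44% + 3% = 58.98%.

58.98%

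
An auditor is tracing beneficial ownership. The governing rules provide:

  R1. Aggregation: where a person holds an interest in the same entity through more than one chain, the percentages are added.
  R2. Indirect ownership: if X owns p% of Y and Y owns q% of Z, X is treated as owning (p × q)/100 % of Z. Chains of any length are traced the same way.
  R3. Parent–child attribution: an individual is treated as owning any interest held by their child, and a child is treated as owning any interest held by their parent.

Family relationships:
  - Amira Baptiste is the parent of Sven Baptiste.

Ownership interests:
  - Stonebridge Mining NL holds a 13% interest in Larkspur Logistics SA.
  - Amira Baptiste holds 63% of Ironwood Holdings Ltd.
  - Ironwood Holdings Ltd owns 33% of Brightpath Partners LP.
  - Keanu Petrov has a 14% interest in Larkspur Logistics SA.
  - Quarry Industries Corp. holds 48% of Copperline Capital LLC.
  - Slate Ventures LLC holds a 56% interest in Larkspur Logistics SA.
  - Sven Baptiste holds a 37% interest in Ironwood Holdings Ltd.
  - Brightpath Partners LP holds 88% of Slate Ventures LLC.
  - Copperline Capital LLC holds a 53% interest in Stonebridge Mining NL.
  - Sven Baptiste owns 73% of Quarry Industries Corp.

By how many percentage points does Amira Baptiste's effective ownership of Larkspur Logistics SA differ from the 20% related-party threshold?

By parent–child attribution (R3), Amira Baptiste is treated as also owning Sven Baptiste's interest in Ironwood Holdings Ltd, giving 63% + 37% = 100%.
By parent–child attribution (R3), Amira Baptiste is treated as owning Sven Baptiste's 73% interest in Quarry Industries Corp.
Chain via Ironwood Holdings Ltd → Brightpath Partners LP → Slate Ventures LLC (R2): 100% × 33% × 88% × 56% = 16.2624% of Larkspur Logistics SA.
Chain via Quarry Industries Corp. → Copperline Capital LLC → Stonebridge Mining NL (R2): 73% × 48% × 53% × 13% = 2.414256% of Larkspur Logistics SA.
Aggregating (R1): 16.2624% + 2.414256% = 18.676656%.
18.676656% falls short of the 20% threshold by 1.323344 percentage points.

1.323344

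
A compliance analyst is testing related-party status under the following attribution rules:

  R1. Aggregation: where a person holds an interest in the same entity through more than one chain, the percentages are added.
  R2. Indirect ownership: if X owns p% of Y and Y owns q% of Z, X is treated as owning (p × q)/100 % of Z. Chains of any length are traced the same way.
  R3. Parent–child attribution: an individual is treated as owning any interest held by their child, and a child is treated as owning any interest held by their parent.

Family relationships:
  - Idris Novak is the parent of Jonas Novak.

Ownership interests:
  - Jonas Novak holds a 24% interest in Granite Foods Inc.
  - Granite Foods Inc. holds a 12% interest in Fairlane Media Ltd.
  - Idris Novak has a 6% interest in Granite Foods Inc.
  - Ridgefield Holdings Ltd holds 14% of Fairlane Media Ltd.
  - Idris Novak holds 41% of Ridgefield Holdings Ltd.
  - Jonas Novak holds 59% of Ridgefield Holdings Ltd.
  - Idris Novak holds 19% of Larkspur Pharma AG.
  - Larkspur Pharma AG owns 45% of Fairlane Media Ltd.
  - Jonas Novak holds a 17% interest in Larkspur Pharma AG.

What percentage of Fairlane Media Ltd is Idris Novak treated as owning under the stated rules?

By parent–child attribution (R3), Idris Novak is treated as also owning Jonas Novak's interest in Larkspur Pharma AG, giving 19% + 17% = 36%.
By parent–child attribution (R3), Idris Novak is treated as also owning Jonas Novak's interest in Granite Foods Inc, giving 6% + 24% = 30%.
By parent–child attribution (R3), Idris Novak is treated as also owning Jonas Novak's interest in Ridgefield Holdings Ltd, giving 41% + 59% = 100%.
Chain via Larkspur Pharma AG (R2): 36% × 45% = 16.2% of Fairlane Media Ltd.
Chain via Granite Foods Inc. (R2): 30% × 12% = 3.6% of Fairlane Media Ltd.
Chain via Ridgefield Holdings Ltd (R2): 100% × 14% = 14% of Fairlane Media Ltd.
Aggregating (R1): 16.2% + 3.6% + 14% = 33.8%.

33.8%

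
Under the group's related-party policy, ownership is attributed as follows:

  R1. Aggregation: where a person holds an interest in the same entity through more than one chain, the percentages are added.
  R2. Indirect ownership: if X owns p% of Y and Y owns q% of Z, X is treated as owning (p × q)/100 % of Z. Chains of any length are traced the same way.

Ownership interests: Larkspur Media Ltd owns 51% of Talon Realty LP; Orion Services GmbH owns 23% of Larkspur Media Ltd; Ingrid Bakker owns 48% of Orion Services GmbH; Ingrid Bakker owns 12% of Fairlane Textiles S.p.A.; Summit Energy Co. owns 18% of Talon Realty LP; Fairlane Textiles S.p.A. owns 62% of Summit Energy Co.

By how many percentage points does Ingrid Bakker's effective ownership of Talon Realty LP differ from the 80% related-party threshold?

Chain via Fairlane Textiles S.p.A. → Summit Energy Co. (R2): 12% × 62% × 18% = 1.3392% of Talon Realty LP.
Chain via Orion Services GmbH → Larkspur Media Ltd (R2): 48% × 23% × 51% = 5.6304% of Talon Realty LP.
Aggregating (R1): 1.3392% + 5.6304% = 6.9696%.
6.9696% falls short of the 80% threshold by 73.0304 percentage points.

73.0304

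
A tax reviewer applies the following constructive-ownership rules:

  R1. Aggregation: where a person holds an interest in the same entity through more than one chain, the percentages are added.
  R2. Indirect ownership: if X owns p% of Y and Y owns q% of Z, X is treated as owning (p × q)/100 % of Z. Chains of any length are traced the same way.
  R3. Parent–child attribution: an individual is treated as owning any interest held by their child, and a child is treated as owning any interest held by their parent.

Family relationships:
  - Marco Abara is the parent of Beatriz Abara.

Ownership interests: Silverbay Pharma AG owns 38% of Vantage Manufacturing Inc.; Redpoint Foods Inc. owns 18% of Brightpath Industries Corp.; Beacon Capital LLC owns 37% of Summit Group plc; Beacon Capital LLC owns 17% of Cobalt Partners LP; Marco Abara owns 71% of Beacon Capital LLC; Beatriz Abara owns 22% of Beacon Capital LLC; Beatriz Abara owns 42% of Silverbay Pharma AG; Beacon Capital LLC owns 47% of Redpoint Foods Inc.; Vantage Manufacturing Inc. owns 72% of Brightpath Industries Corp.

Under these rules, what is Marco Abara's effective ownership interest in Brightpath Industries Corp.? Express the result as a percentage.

By parent–child attribution (R3), Marco Abara is treated as also owning Beatriz Abara's interest in Beacon Capital LLC, giving 71% + 22% = 93%.
By parent–child attribution (R3), Marco Abara is treated as owning Beatriz Abara's 42% interest in Silverbay Pharma AG.
Chain via Beacon Capital LLC → Redpoint Foods Inc. (R2): 93% × 47% × 18% = 7.8678% of Brightpath Industries Corp.
Chain via Silverbay Pharma AG → Vantage Manufacturing Inc. (R2): 42% × 38% × 72% = 11.4912% of Brightpath Industries Corp.
Aggregating (R1): 7.8678% + 11.4912% = 19.359%.

19.359%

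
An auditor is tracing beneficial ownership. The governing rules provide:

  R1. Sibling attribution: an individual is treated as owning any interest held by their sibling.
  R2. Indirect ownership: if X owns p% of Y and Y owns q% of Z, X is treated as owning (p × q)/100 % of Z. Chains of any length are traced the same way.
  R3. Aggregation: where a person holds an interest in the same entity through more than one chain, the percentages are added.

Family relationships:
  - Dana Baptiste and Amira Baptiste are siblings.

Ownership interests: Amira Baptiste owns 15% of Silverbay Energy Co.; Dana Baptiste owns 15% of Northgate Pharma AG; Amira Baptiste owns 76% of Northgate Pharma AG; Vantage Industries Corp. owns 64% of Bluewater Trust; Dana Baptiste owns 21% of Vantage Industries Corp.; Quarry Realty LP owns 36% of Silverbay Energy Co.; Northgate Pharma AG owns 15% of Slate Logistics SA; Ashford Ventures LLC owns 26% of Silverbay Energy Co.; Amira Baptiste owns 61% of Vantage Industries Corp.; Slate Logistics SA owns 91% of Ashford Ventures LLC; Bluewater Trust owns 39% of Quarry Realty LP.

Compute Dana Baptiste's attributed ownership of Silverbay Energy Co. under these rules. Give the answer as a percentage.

25.597782%

By sibling attribution (R1), Dana Baptiste is treated as also owning Amira Baptiste's interest in Northgate Pharma AG, giving 15% + 76% = 91%.
By sibling attribution (R1), Dana Baptiste is treated as also owning Amira Baptiste's interest in Vantage Industries Corp, giving 21% + 61% = 82%.
By sibling attribution (R1), Dana Baptiste is treated as owning Amira Baptiste's 15% interest in Silverbay Energy Co.
Chain via Northgate Pharma AG → Slate Logistics SA → Ashford Ventures LLC (R2): 91% × 15% × 91% × 26% = 3.22959% of Silverbay Energy Co.
Chain via Vantage Industries Corp. → Bluewater Trust → Quarry Realty LP (R2): 82% × 64% × 39% × 36% = 7.368192% of Silverbay Energy Co.
Direct interest in Silverbay Energy Co: 15%.
Aggregating (R3): 3.22959% + 7.368192% + 15% = 25.597782%.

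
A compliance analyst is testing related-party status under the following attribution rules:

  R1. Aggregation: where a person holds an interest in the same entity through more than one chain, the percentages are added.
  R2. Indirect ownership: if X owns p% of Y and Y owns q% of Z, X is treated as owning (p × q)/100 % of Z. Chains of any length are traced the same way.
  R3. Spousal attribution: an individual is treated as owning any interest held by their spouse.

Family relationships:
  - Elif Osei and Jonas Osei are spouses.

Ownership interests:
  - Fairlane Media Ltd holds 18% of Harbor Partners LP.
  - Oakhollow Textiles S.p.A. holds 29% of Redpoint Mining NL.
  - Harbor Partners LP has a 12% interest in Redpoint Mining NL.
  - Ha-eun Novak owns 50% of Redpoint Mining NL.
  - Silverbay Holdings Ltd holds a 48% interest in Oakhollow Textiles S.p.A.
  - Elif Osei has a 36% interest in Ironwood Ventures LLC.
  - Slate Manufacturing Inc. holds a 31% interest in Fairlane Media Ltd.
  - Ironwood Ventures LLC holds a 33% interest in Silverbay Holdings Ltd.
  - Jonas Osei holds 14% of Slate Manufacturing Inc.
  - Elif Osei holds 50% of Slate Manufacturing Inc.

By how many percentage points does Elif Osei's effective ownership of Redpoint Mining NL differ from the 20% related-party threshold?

By spousal attribution (R3), Elif Osei is treated as also owning Jonas Osei's interest in Slate Manufacturing Inc, giving 50% + 14% = 64%.
Chain via Slate Manufacturing Inc. → Fairlane Media Ltd → Harbor Partners LP (R2): 64% × 31% × 18% × 12% = 0.428544% of Redpoint Mining NL.
Chain via Ironwood Ventures LLC → Silverbay Holdings Ltd → Oakhollow Textiles S.p.A. (R2): 36% × 33% × 48% × 29% = 1.653696% of Redpoint Mining NL.
Aggregating (R1): 0.428544% + 1.653696% = 2.08224%.
2.08224% falls short of the 20% threshold by 17.91776 percentage points.

17.91776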